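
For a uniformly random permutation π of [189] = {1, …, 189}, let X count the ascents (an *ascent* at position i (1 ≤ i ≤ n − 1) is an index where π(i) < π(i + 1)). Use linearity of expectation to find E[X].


Write X = Σ X_I over i = 1, …, 188, with X_I the indicator of one ascent.
There are 188 indicators.
For each fixed i, the pair (π(i), π(i+1)) is a uniformly random ordered pair of distinct values from {1, …, 189}; by symmetry P[π(i) < π(i+1)] = 1/2.
By linearity: E[X] = 188 · (1/2) = (189 − 1) · (1/2) = 94 ≈ 94.000000.

E[X] = 94 = 94.000000.


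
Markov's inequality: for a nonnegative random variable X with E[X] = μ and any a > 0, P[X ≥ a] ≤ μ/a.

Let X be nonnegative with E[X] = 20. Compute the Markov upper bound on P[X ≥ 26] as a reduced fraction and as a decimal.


μ = E[X] = 20, a = 26.
Markov: P[X ≥ 26] ≤ μ/a = (20)/26 = 10/13.
Numerically: ≈ 0.769.
(Since a = 26 > μ = 20.000, the bound 10/13 is < 1 and informative.)

P[X ≥ 26] ≤ 10/13 ≈ 0.769.


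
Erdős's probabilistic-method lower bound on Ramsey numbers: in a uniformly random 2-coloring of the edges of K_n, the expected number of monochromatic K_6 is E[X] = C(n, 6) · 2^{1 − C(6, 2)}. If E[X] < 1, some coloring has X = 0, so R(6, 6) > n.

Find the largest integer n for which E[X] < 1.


We need C(n, 6) · 2^{1 − 15} < 1, i.e. C(n, 6) < 2^{15 − 1} = 16384.
Check values of n near the boundary:
  n = 16: C(16, 6) = 8008; 8008 < 16384? YES
  n = 17: C(17, 6) = 12376; 12376 < 16384? YES
  n = 18: C(18, 6) = 18564; 18564 < 16384? NO
The largest n with C(n, 6) < 16384 is n = 17 (where E[X] = 1547/2048 ≈ 0.7554). Hence R(6, 6) > 17, i.e. R(6, 6) ≥ 18.

Largest n = 17; hence R(6, 6) > 17.


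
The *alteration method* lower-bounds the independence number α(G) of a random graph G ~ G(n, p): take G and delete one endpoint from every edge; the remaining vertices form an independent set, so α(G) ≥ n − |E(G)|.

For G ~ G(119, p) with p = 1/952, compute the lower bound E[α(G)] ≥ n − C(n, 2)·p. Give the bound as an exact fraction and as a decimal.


E[|E(G)|] = C(119, 2)·p = 7021 · (1/952) = 59/8.
E[α(G)] ≥ n − E[|E(G)|] = 119 − 59/8 = 893/8.
Numerically: ≈ 111.62500.
(This is only a lower bound; the true E[α(G)] may be larger.)

E[α(G)] ≥ 893/8 ≈ 111.62500.


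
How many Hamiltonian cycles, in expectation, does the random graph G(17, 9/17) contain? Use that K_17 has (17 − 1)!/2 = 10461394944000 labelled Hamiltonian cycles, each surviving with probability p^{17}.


K_17 has (17 − 1)!/2 = 10461394944000 labelled Hamiltonian cycles.
For each such Hamiltonian cycle H, let X_H = 1 if all 17 edges of H are present in G. Then P[X_H = 1] = p^{17} = (9/17)^{17} = 16677181699666569/827240261886336764177.
By linearity of expectation: E[X] = Σ_H E[X_H] = 10461394944000 · p^{17} = 10461394944000 · 16677181699666569/827240261886336764177 = 174466584313061171422427136000/827240261886336764177.
Numerically: E[X] ≈ 2.109e+08.

E[X] = 10461394944000 · (9/17)^{17} = 174466584313061171422427136000/827240261886336764177 ≈ 2.109e+08.


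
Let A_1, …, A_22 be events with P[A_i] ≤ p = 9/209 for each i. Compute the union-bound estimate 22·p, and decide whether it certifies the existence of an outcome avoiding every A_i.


Union bound: P[∪_{i=1}^{22} A_i] ≤ Σ_i P[A_i] ≤ 22·p = 22·(9/209) = 18/19.
Numerically: 18/19 ≈ 0.947.
Is 18/19 < 1? YES.
Since P[∪ A_i] ≤ 18/19 < 1, the complement has P[∩ A_i^c] ≥ 1 − 18/19 = 1/19 > 0, so some outcome avoids every A_i.

22·p = 18/19 ≈ 0.947; existence CERTIFIED by the union bound.


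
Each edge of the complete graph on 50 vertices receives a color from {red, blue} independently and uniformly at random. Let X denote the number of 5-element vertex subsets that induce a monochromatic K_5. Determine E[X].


Let X = Σ_S X_S over the C(50, 5) = 2118760 subsets S of size 5, where X_S = 1 if the K_5 on S is monochromatic.
For a fixed S, the K_5 on S has C(5, 2) = 10 edges. P[all 10 edges red] = (1/2)^10, and likewise for blue, so P[monochromatic] = 2·(1/2)^10 = 2^{1 − 10} = 1/512.
Summing: E[X] = C(50, 5) · 2^{1 − 10} = 2118760 · 1/512 = 264845/64.
Numerically: E[X] ≈ 4138.203.

E[X] = C(50,5)·2^(1−C(5,2)) = 264845/64 ≈ 4138.203.


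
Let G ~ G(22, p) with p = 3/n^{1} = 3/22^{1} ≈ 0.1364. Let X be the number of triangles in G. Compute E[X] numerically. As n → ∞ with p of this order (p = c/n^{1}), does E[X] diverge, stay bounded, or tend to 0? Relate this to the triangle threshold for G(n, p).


Number of potential triangles: C(22, 3) = 1540.
Each occurs with probability p³ ≈ (0.1364)³ ≈ 2.535687e-03.
By linearity: E[X] = C(22, 3)·p³ ≈ 1540 · 2.535687e-03 ≈ 3.9050.
Here α = 1, so p = 3/n is exactly at the triangle threshold p ~ 1/n. Asymptotically E[X] → c³/6 = 3³/6 = 9/2 ≈ 4.5000, a bounded constant. In this regime the triangle count is asymptotically Poisson(c³/6).

E[X] ≈ 3.9050; in regime p = Θ(1/n^{1}) E[X] stays bounded (at the triangle threshold p ~ 1/n).


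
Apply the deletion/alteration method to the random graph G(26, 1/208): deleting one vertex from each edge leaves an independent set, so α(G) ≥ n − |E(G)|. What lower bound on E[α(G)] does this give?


E[|E(G)|] = C(26, 2)·p = 325 · (1/208) = 25/16.
E[α(G)] ≥ n − E[|E(G)|] = 26 − 25/16 = 391/16.
Numerically: ≈ 24.43750.
(This is only a lower bound; the true E[α(G)] may be larger.)

E[α(G)] ≥ 391/16 ≈ 24.43750.


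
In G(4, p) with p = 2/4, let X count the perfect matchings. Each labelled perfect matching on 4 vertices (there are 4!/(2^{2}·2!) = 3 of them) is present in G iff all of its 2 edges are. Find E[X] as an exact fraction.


K_4 has 4!/(2^{2}·2!) = 3 labelled perfect matchings.
For each such perfect matching H, let X_H = 1 if all 2 edges of H are present in G. Then P[X_H = 1] = p^{2} = (1/2)^{2} = 1/4.
Summing the indicators: E[X] = Σ_H E[X_H] = 3 · p^{2} = 3 · 1/4 = 3/4.
Numerically: E[X] ≈ 0.75.

E[X] = 3 · (1/2)^{2} = 3/4 ≈ 0.75.


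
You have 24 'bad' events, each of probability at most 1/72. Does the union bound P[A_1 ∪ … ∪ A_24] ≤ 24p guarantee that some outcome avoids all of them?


Union bound: P[∪_{i=1}^{24} A_i] ≤ Σ_i P[A_i] ≤ 24·p = 24·(1/72) = 1/3.
Numerically: 1/3 ≈ 0.3333.
Is 1/3 < 1? YES.
Since P[∪ A_i] ≤ 1/3 < 1, the complement has P[∩ A_i^c] ≥ 1 − 1/3 = 2/3 > 0, so some outcome avoids every A_i.

24·p = 1/3 ≈ 0.3333; existence CERTIFIED by the union bound.


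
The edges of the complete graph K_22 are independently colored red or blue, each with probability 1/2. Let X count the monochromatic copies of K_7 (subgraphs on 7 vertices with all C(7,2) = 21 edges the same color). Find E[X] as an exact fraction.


Let X = Σ_S X_S over the C(22, 7) = 170544 subsets S of size 7, where X_S = 1 if the K_7 on S is monochromatic.
For a fixed S, the K_7 on S has C(7, 2) = 21 edges. P[all 21 edges red] = (1/2)^21, and likewise for blue, so P[monochromatic] = 2·(1/2)^21 = 2^{1 − 21} = 1/1048576.
By linearity: E[X] = C(22, 7) · 2^{1 − 21} = 170544 · 1/1048576 = 10659/65536.
Numerically: E[X] ≈ 0.163.

E[X] = C(22,7)·2^(1−C(7,2)) = 10659/65536 ≈ 0.163.


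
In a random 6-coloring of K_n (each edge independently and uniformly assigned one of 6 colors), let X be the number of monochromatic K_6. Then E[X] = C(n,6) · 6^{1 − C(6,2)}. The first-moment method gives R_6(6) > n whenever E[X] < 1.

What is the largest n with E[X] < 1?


We need C(n, 6) · 6^{1 − 15} < 1, i.e. C(n, 6) < 6^{15 − 1} = 78364164096.
Check values of n near the boundary:
  n = 197: C(197, 6) = 75176946208; 75176946208 < 78364164096? YES
  n = 198: C(198, 6) = 77526225777; 77526225777 < 78364164096? YES
  n = 199: C(199, 6) = 79936367511; 79936367511 < 78364164096? NO
  n = 200: C(200, 6) = 82408626300; 82408626300 < 78364164096? NO
The largest n with C(n, 6) < 78364164096 is n = 198 (where E[X] = 25842075259/26121388032 ≈ 0.98931). Hence R_6(6) > 198, i.e. R_6(6) ≥ 199.

Largest n = 198; hence R_6(6) > 198.


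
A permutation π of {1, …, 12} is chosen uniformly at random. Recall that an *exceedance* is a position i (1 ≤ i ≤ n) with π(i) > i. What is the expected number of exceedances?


Write X = Σ_{i=1}^{12} X_i, where X_i = 1_{π(i) > i}.
For each fixed i, π(i) is uniform over {1, …, 12} (marginal of a uniform permutation), so P[π(i) > i] = (n − i)/n. Summing: Σ_{i=1}^{12} (n − i)/n = (0 + 1 + … + 11)/12 = 12(12 − 1)/(2·12) = (12 − 1)/2.
Hence E[X] = Σ_{i=1}^{12} (12 − i)/12 = 11/2 ≈ 5.500.

E[X] = 11/2 = 5.500.


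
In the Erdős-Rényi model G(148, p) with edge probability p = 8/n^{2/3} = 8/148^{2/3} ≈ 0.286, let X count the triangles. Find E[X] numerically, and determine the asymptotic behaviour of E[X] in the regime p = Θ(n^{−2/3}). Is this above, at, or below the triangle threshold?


Number of potential triangles: C(148, 3) = 529396.
Each occurs with probability p³ ≈ (0.286)³ ≈ 2.33747e-02.
By linearity: E[X] = C(148, 3)·p³ ≈ 529396 · 2.33747e-02 ≈ 12374.486.
Since α = 2/3 < 1, p = c/n^{2/3} ≫ 1/n is above the triangle threshold p ~ 1/n. Asymptotically E[X] ~ (c³/6)·n^{3(1−α)} = (8³/6)·n^{1} → ∞; triangles are abundant w.h.p.

E[X] ≈ 12374.486; in regime p = Θ(1/n^{2/3}) E[X] diverges (above the triangle threshold p ~ 1/n).


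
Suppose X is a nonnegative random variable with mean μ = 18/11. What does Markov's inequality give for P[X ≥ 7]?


μ = E[X] = 18/11, a = 7.
Markov: P[X ≥ 7] ≤ μ/a = (18/11)/7 = 18/77.
Numerically: ≈ 0.2338.
(Since a = 7 > μ = 1.6364, the bound 18/77 is < 1 and informative.)

P[X ≥ 7] ≤ 18/77 ≈ 0.2338.


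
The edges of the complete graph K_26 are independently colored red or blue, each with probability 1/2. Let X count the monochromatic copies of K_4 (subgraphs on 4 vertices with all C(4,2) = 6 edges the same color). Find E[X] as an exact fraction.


Let X = Σ_S X_S over the C(26, 4) = 14950 subsets S of size 4, where X_S = 1 if the K_4 on S is monochromatic.
For a fixed S, the K_4 on S has C(4, 2) = 6 edges. P[all 6 edges red] = (1/2)^6, and likewise for blue, so P[monochromatic] = 2·(1/2)^6 = 2^{1 − 6} = 1/32.
Summing: E[X] = C(26, 4) · 2^{1 − 6} = 14950 · 1/32 = 7475/16.
Numerically: E[X] ≈ 467.18750.

E[X] = C(26,4)·2^(1−C(4,2)) = 7475/16 ≈ 467.18750.


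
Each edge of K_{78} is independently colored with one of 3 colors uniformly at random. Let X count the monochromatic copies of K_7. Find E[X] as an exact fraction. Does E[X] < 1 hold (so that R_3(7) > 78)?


E[X] = C(78, 7) · 3^{1 − 21} = 2641902120 · 3^{−20} = 2641902120/3486784401.
As a reduced fraction: E[X] = 293544680/387420489 ≈ 0.757690.
Is E[X] < 1? YES.
Since E[X] < 1, there exists a 3-coloring of K_{78} with no monochromatic K_7; hence R_3(7) > 78.

E[X] = 293544680/387420489 ≈ 0.757690; E[X] < 1, so R_3(7) > 78.


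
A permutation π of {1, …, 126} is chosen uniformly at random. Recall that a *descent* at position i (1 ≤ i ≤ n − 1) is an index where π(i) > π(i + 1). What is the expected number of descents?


Write X = Σ X_I over i = 1, …, 125, with X_I the indicator of one descent.
There are 125 indicators.
For each fixed i, the pair (π(i), π(i+1)) is a uniformly random ordered pair of distinct values from {1, …, 126}; by symmetry P[π(i) > π(i+1)] = 1/2.
By linearity: E[X] = 125 · (1/2) = (126 − 1) · (1/2) = 125/2 ≈ 62.500000.

E[X] = 125/2 = 62.500000.


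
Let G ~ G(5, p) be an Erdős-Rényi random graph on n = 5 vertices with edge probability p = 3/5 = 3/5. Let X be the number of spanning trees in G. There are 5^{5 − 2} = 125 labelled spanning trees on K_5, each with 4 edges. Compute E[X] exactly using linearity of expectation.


K_5 has 5^{5 − 2} = 125 labelled spanning trees.
For each such spanning tree H, let X_H = 1 if all 4 edges of H are present in G. Then P[X_H = 1] = p^{4} = (3/5)^{4} = 81/625.
By linearity: E[X] = Σ_H E[X_H] = 125 · p^{4} = 125 · 81/625 = 81/5.
Numerically: E[X] ≈ 16.2.

E[X] = 125 · (3/5)^{4} = 81/5 ≈ 16.2.


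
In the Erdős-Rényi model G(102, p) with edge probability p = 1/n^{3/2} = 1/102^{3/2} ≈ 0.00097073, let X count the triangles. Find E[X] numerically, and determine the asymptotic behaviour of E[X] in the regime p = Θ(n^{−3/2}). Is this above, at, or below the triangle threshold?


Number of potential triangles: C(102, 3) = 171700.
Each occurs with probability p³ ≈ (0.00097073)³ ≈ 9.1474328e-10.
By linearity: E[X] = C(102, 3)·p³ ≈ 171700 · 9.1474328e-10 ≈ 0.00016.
Since α = 3/2 > 1, p = c/n^{3/2} = o(1/n) is below the triangle threshold p ~ 1/n. Asymptotically E[X] ~ (c³/6)·n^{3(1−α)} = (1³/6)·n^{-1.5} → 0, so by Markov's inequality G has no triangles w.h.p.

E[X] ≈ 0.00016; in regime p = Θ(1/n^{3/2}) E[X] tends to 0 (below the triangle threshold p ~ 1/n).


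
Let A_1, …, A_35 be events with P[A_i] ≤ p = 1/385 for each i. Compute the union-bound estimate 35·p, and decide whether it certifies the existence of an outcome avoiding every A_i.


Union bound: P[∪_{i=1}^{35} A_i] ≤ Σ_i P[A_i] ≤ 35·p = 35·(1/385) = 1/11.
Numerically: 1/11 ≈ 0.09091.
Is 1/11 < 1? YES.
Since P[∪ A_i] ≤ 1/11 < 1, the complement has P[∩ A_i^c] ≥ 1 − 1/11 = 10/11 > 0, so some outcome avoids every A_i.

35·p = 1/11 ≈ 0.09091; existence CERTIFIED by the union bound.


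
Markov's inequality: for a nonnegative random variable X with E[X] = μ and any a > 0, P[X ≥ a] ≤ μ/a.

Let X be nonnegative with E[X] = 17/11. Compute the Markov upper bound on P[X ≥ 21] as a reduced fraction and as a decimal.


μ = E[X] = 17/11, a = 21.
Markov: P[X ≥ 21] ≤ μ/a = (17/11)/21 = 17/231.
Numerically: ≈ 0.074.
(Since a = 21 > μ = 1.545, the bound 17/231 is < 1 and informative.)

P[X ≥ 21] ≤ 17/231 ≈ 0.074.


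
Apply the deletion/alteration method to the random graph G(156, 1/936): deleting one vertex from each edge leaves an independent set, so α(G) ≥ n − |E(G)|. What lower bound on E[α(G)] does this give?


E[|E(G)|] = C(156, 2)·p = 12090 · (1/936) = 155/12.
E[α(G)] ≥ n − E[|E(G)|] = 156 − 155/12 = 1717/12.
Numerically: ≈ 143.08333.
(This is only a lower bound; the true E[α(G)] may be larger.)

E[α(G)] ≥ 1717/12 ≈ 143.08333.


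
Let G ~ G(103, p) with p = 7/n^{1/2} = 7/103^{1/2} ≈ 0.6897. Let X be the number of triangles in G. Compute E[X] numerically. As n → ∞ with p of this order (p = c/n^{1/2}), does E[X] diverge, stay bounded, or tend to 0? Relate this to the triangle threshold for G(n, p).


Number of potential triangles: C(103, 3) = 176851.
Each occurs with probability p³ ≈ (0.6897)³ ≈ 3.281242e-01.
By linearity: E[X] = C(103, 3)·p³ ≈ 176851 · 3.281242e-01 ≈ 58029.0957.
Since α = 1/2 < 1, p = c/n^{1/2} ≫ 1/n is above the triangle threshold p ~ 1/n. Asymptotically E[X] ~ (c³/6)·n^{3(1−α)} = (7³/6)·n^{1.5} → ∞; triangles are abundant w.h.p.

E[X] ≈ 58029.0957; in regime p = Θ(1/n^{1/2}) E[X] diverges (above the triangle threshold p ~ 1/n).


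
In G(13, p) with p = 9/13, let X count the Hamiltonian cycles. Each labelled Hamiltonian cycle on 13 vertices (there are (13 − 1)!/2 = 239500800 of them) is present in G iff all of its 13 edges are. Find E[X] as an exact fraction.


K_13 has (13 − 1)!/2 = 239500800 labelled Hamiltonian cycles.
For each such Hamiltonian cycle H, let X_H = 1 if all 13 edges of H are present in G. Then P[X_H = 1] = p^{13} = (9/13)^{13} = 2541865828329/302875106592253.
By linearity of expectation: E[X] = Σ_H E[X_H] = 239500800 · p^{13} = 239500800 · 2541865828329/302875106592253 = 608778899377458163200/302875106592253.
Numerically: E[X] ≈ 2.01e+06.

E[X] = 239500800 · (9/13)^{13} = 608778899377458163200/302875106592253 ≈ 2.01e+06.


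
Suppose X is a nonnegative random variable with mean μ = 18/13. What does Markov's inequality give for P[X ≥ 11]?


μ = E[X] = 18/13, a = 11.
Markov: P[X ≥ 11] ≤ μ/a = (18/13)/11 = 18/143.
Numerically: ≈ 0.126.
(Since a = 11 > μ = 1.385, the bound 18/143 is < 1 and informative.)

P[X ≥ 11] ≤ 18/143 ≈ 0.126.


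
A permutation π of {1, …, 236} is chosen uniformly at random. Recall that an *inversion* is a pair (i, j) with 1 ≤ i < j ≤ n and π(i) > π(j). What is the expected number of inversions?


Write X = Σ X_I over the C(236, 2) = 27730 pairs i < j, with X_I the indicator of one inversion.
There are 27730 indicators.
For each fixed pair i < j, the values π(i) and π(j) are two distinct elements of {1, …, 236} in uniformly random order; by symmetry P[π(i) > π(j)] = 1/2.
By linearity: E[X] = 27730 · (1/2) = C(236, 2) · (1/2) = 27730/2 = 13865 ≈ 13865.00000.

E[X] = 13865 = 13865.00000.


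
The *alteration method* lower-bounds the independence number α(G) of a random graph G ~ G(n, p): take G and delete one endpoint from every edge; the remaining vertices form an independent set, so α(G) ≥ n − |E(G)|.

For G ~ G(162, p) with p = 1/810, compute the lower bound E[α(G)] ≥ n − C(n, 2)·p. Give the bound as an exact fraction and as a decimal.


E[|E(G)|] = C(162, 2)·p = 13041 · (1/810) = 161/10.
E[α(G)] ≥ n − E[|E(G)|] = 162 − 161/10 = 1459/10.
Numerically: ≈ 145.90000.
(This is only a lower bound; the true E[α(G)] may be larger.)

E[α(G)] ≥ 1459/10 ≈ 145.90000.


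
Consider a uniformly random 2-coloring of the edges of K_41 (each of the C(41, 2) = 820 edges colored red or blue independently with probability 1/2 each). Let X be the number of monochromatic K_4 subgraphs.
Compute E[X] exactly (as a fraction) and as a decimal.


Let X = Σ_S X_S over the C(41, 4) = 101270 subsets S of size 4, where X_S = 1 if the K_4 on S is monochromatic.
For a fixed S, the K_4 on S has C(4, 2) = 6 edges. P[all 6 edges red] = (1/2)^6, and likewise for blue, so P[monochromatic] = 2·(1/2)^6 = 2^{1 − 6} = 1/32.
By linearity of expectation: E[X] = C(41, 4) · 2^{1 − 6} = 101270 · 1/32 = 50635/16.
Numerically: E[X] ≈ 3164.68750.

E[X] = C(41,4)·2^(1−C(4,2)) = 50635/16 ≈ 3164.68750.


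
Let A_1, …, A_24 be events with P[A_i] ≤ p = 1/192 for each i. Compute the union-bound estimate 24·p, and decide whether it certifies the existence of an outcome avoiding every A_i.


Union bound: P[∪_{i=1}^{24} A_i] ≤ Σ_i P[A_i] ≤ 24·p = 24·(1/192) = 1/8.
Numerically: 1/8 ≈ 0.125000.
Is 1/8 < 1? YES.
Since P[∪ A_i] ≤ 1/8 < 1, the complement has P[∩ A_i^c] ≥ 1 − 1/8 = 7/8 > 0, so some outcome avoids every A_i.

24·p = 1/8 ≈ 0.125000; existence CERTIFIED by the union bound.


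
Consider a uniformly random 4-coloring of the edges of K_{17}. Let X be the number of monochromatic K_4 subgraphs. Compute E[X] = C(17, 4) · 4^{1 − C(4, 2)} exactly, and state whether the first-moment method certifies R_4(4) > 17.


E[X] = C(17, 4) · 4^{1 − 6} = 2380 · 4^{−5} = 2380/1024.
As a reduced fraction: E[X] = 595/256 ≈ 2.324219.
Is E[X] < 1? NO.
Since E[X] ≥ 1, the first-moment bound is inconclusive at n = 17; it does NOT by itself certify R_4(4) > 17.

E[X] = 595/256 ≈ 2.324219; E[X] ≥ 1; first-moment method inconclusive here.


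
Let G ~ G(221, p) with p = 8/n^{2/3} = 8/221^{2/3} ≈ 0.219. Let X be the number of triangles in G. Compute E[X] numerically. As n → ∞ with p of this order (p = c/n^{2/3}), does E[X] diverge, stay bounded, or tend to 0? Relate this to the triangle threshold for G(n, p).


Number of potential triangles: C(221, 3) = 1774630.
Each occurs with probability p³ ≈ (0.219)³ ≈ 1.04830e-02.
By linearity: E[X] = C(221, 3)·p³ ≈ 1774630 · 1.04830e-02 ≈ 18603.439.
Since α = 2/3 < 1, p = c/n^{2/3} ≫ 1/n is above the triangle threshold p ~ 1/n. Asymptotically E[X] ~ (c³/6)·n^{3(1−α)} = (8³/6)·n^{1} → ∞; triangles are abundant w.h.p.

E[X] ≈ 18603.439; in regime p = Θ(1/n^{2/3}) E[X] diverges (above the triangle threshold p ~ 1/n).


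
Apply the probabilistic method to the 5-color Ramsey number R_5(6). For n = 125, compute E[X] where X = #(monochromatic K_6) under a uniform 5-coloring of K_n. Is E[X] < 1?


E[X] = C(125, 6) · 5^{1 − 15} = 4690625500 · 5^{−14} = 4690625500/6103515625.
As a reduced fraction: E[X] = 37525004/48828125 ≈ 0.769.
Is E[X] < 1? YES.
Since E[X] < 1, there exists a 5-coloring of K_{125} with no monochromatic K_6; hence R_5(6) > 125.

E[X] = 37525004/48828125 ≈ 0.769; E[X] < 1, so R_5(6) > 125.


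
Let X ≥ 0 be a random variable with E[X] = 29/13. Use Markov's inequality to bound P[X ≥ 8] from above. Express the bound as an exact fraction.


μ = E[X] = 29/13, a = 8.
Markov: P[X ≥ 8] ≤ μ/a = (29/13)/8 = 29/104.
Numerically: ≈ 0.2788.
(Since a = 8 > μ = 2.2308, the bound 29/104 is < 1 and informative.)

P[X ≥ 8] ≤ 29/104 ≈ 0.2788.


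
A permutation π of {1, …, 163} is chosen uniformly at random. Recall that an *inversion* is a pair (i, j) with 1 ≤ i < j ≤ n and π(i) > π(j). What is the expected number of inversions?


Write X = Σ X_I over the C(163, 2) = 13203 pairs i < j, with X_I the indicator of one inversion.
There are 13203 indicators.
For each fixed pair i < j, the values π(i) and π(j) are two distinct elements of {1, …, 163} in uniformly random order; by symmetry P[π(i) > π(j)] = 1/2.
By linearity: E[X] = 13203 · (1/2) = C(163, 2) · (1/2) = 13203/2 = 13203/2 ≈ 6601.500.

E[X] = 13203/2 = 6601.500.


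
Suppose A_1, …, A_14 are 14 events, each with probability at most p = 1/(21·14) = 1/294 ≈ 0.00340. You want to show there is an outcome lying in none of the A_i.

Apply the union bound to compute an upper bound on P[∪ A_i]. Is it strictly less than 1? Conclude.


Union bound: P[∪_{i=1}^{14} A_i] ≤ Σ_i P[A_i] ≤ 14·p = 14·(1/294) = 1/21.
Numerically: 1/21 ≈ 0.04762.
Is 1/21 < 1? YES.
Since P[∪ A_i] ≤ 1/21 < 1, the complement has P[∩ A_i^c] ≥ 1 − 1/21 = 20/21 > 0, so some outcome avoids every A_i.

14·p = 1/21 ≈ 0.04762; existence CERTIFIED by the union bound.


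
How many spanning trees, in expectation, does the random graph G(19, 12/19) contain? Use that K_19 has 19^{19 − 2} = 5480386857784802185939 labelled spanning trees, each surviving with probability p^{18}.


K_19 has 19^{19 − 2} = 5480386857784802185939 labelled spanning trees.
For each such spanning tree H, let X_H = 1 if all 18 edges of H are present in G. Then P[X_H = 1] = p^{18} = (12/19)^{18} = 26623333280885243904/104127350297911241532841.
By linearity: E[X] = Σ_H E[X_H] = 5480386857784802185939 · p^{18} = 5480386857784802185939 · 26623333280885243904/104127350297911241532841 = 26623333280885243904/19.
Numerically: E[X] ≈ 1.4012e+18.

E[X] = 5480386857784802185939 · (12/19)^{18} = 26623333280885243904/19 ≈ 1.4012e+18.


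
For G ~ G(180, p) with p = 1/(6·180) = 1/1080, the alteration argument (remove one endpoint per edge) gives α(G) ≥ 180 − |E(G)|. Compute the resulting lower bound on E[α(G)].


E[|E(G)|] = C(180, 2)·p = 16110 · (1/1080) = 179/12.
E[α(G)] ≥ n − E[|E(G)|] = 180 − 179/12 = 1981/12.
Numerically: ≈ 165.08333.
(This is only a lower bound; the true E[α(G)] may be larger.)

E[α(G)] ≥ 1981/12 ≈ 165.08333.


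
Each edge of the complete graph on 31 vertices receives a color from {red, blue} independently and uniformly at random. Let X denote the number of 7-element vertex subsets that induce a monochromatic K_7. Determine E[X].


Let X = Σ_S X_S over the C(31, 7) = 2629575 subsets S of size 7, where X_S = 1 if the K_7 on S is monochromatic.
For a fixed S, the K_7 on S has C(7, 2) = 21 edges. P[all 21 edges red] = (1/2)^21, and likewise for blue, so P[monochromatic] = 2·(1/2)^21 = 2^{1 − 21} = 1/1048576.
By linearity: E[X] = C(31, 7) · 2^{1 − 21} = 2629575 · 1/1048576 = 2629575/1048576.
Numerically: E[X] ≈ 2.50776.

E[X] = C(31,7)·2^(1−C(7,2)) = 2629575/1048576 ≈ 2.50776.


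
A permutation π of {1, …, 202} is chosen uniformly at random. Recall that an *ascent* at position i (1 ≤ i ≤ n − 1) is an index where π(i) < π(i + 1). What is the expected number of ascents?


Write X = Σ X_I over i = 1, …, 201, with X_I the indicator of one ascent.
There are 201 indicators.
For each fixed i, the pair (π(i), π(i+1)) is a uniformly random ordered pair of distinct values from {1, …, 202}; by symmetry P[π(i) < π(i+1)] = 1/2.
By linearity: E[X] = 201 · (1/2) = (202 − 1) · (1/2) = 201/2 ≈ 100.5000.

E[X] = 201/2 = 100.5000.


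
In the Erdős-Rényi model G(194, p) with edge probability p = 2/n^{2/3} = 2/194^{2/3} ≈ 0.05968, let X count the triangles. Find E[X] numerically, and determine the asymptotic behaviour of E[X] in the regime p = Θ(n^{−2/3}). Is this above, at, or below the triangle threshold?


Number of potential triangles: C(194, 3) = 1198144.
Each occurs with probability p³ ≈ (0.05968)³ ≈ 2.125624e-04.
By linearity: E[X] = C(194, 3)·p³ ≈ 1198144 · 2.125624e-04 ≈ 254.6804.
Since α = 2/3 < 1, p = c/n^{2/3} ≫ 1/n is above the triangle threshold p ~ 1/n. Asymptotically E[X] ~ (c³/6)·n^{3(1−α)} = (2³/6)·n^{1} → ∞; triangles are abundant w.h.p.

E[X] ≈ 254.6804; in regime p = Θ(1/n^{2/3}) E[X] diverges (above the triangle threshold p ~ 1/n).


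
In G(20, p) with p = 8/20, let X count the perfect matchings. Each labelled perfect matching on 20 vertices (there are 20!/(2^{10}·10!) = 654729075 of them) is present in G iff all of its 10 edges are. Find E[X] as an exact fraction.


K_20 has 20!/(2^{10}·10!) = 654729075 labelled perfect matchings.
For each such perfect matching H, let X_H = 1 if all 10 edges of H are present in G. Then P[X_H = 1] = p^{10} = (2/5)^{10} = 1024/9765625.
By linearity: E[X] = Σ_H E[X_H] = 654729075 · p^{10} = 654729075 · 1024/9765625 = 26817702912/390625.
Numerically: E[X] ≈ 68653.

E[X] = 654729075 · (2/5)^{10} = 26817702912/390625 ≈ 68653.


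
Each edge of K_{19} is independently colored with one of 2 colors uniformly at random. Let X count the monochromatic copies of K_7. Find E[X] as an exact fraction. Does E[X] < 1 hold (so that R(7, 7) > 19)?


E[X] = C(19, 7) · 2^{1 − 21} = 50388 · 2^{−20} = 50388/1048576.
As a reduced fraction: E[X] = 12597/262144 ≈ 0.0480537.
Is E[X] < 1? YES.
Since E[X] < 1, there exists a 2-coloring of K_{19} with no monochromatic K_7; hence R(7, 7) > 19.

E[X] = 12597/262144 ≈ 0.0480537; E[X] < 1, so R(7, 7) > 19.


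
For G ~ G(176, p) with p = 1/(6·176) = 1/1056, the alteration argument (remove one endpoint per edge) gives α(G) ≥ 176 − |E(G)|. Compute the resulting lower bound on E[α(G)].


E[|E(G)|] = C(176, 2)·p = 15400 · (1/1056) = 175/12.
E[α(G)] ≥ n − E[|E(G)|] = 176 − 175/12 = 1937/12.
Numerically: ≈ 161.4167.
(This is only a lower bound; the true E[α(G)] may be larger.)

E[α(G)] ≥ 1937/12 ≈ 161.4167.


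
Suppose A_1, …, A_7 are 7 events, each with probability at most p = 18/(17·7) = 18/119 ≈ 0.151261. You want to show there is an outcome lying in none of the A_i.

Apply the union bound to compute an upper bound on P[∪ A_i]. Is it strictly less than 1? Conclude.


Union bound: P[∪_{i=1}^{7} A_i] ≤ Σ_i P[A_i] ≤ 7·p = 7·(18/119) = 18/17.
Numerically: 18/17 ≈ 1.058824.
Is 18/17 < 1? NO.
Since the bound 18/17 is ≥ 1, the union bound is uninformative here; it does NOT by itself certify existence.

7·p = 18/17 ≈ 1.058824; existence NOT certified by the union bound.


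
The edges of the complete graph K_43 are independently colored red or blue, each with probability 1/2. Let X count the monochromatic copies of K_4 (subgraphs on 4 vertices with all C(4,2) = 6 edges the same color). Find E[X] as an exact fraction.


Let X = Σ_S X_S over the C(43, 4) = 123410 subsets S of size 4, where X_S = 1 if the K_4 on S is monochromatic.
For a fixed S, the K_4 on S has C(4, 2) = 6 edges. P[all 6 edges red] = (1/2)^6, and likewise for blue, so P[monochromatic] = 2·(1/2)^6 = 2^{1 − 6} = 1/32.
By linearity: E[X] = C(43, 4) · 2^{1 − 6} = 123410 · 1/32 = 61705/16.
Numerically: E[X] ≈ 3856.5625.

E[X] = C(43,4)·2^(1−C(4,2)) = 61705/16 ≈ 3856.5625.


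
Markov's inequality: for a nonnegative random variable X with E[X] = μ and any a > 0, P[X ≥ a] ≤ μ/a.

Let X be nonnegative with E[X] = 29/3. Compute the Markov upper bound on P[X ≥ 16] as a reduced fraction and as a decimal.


μ = E[X] = 29/3, a = 16.
Markov: P[X ≥ 16] ≤ μ/a = (29/3)/16 = 29/48.
Numerically: ≈ 0.60417.
(Since a = 16 > μ = 9.66667, the bound 29/48 is < 1 and informative.)

P[X ≥ 16] ≤ 29/48 ≈ 0.60417.


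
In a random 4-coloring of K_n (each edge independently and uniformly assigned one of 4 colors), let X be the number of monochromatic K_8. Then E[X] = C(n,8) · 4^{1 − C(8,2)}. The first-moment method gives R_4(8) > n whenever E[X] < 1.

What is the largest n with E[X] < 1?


We need C(n, 8) · 4^{1 − 28} < 1, i.e. C(n, 8) < 4^{28 − 1} = 18014398509481984.
Check values of n near the boundary:
  n = 407: C(407, 8) = 17424959239309050; 17424959239309050 < 18014398509481984? YES
  n = 408: C(408, 8) = 17773458424095231; 17773458424095231 < 18014398509481984? YES
  n = 409: C(409, 8) = 18128041135797879; 18128041135797879 < 18014398509481984? NO
The largest n with C(n, 8) < 18014398509481984 is n = 408 (where E[X] = 17773458424095231/18014398509481984 ≈ 0.9866). Hence R_4(8) > 408, i.e. R_4(8) ≥ 409.

Largest n = 408; hence R_4(8) > 408.


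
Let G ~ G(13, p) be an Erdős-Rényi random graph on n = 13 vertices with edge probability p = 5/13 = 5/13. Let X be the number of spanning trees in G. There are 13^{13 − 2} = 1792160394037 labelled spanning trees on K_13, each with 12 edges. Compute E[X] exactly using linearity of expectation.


K_13 has 13^{13 − 2} = 1792160394037 labelled spanning trees.
For each such spanning tree H, let X_H = 1 if all 12 edges of H are present in G. Then P[X_H = 1] = p^{12} = (5/13)^{12} = 244140625/23298085122481.
By linearity: E[X] = Σ_H E[X_H] = 1792160394037 · p^{12} = 1792160394037 · 244140625/23298085122481 = 244140625/13.
Numerically: E[X] ≈ 1.878e+07.

E[X] = 1792160394037 · (5/13)^{12} = 244140625/13 ≈ 1.878e+07.


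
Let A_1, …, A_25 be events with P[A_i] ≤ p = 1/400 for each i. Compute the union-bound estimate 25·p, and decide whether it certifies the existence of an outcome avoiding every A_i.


Union bound: P[∪_{i=1}^{25} A_i] ≤ Σ_i P[A_i] ≤ 25·p = 25·(1/400) = 1/16.
Numerically: 1/16 ≈ 0.062500.
Is 1/16 < 1? YES.
Since P[∪ A_i] ≤ 1/16 < 1, the complement has P[∩ A_i^c] ≥ 1 − 1/16 = 15/16 > 0, so some outcome avoids every A_i.

25·p = 1/16 ≈ 0.062500; existence CERTIFIED by the union bound.


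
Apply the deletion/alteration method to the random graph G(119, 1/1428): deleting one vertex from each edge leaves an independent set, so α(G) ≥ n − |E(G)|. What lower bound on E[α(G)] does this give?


E[|E(G)|] = C(119, 2)·p = 7021 · (1/1428) = 59/12.
E[α(G)] ≥ n − E[|E(G)|] = 119 − 59/12 = 1369/12.
Numerically: ≈ 114.083.
(This is only a lower bound; the true E[α(G)] may be larger.)

E[α(G)] ≥ 1369/12 ≈ 114.083.


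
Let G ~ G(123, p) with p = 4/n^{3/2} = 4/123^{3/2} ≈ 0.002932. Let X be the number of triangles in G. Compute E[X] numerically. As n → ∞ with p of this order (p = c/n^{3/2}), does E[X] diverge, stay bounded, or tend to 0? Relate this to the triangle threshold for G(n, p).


Number of potential triangles: C(123, 3) = 302621.
Each occurs with probability p³ ≈ (0.002932)³ ≈ 2.521198e-08.
By linearity: E[X] = C(123, 3)·p³ ≈ 302621 · 2.521198e-08 ≈ 0.0076.
Since α = 3/2 > 1, p = c/n^{3/2} = o(1/n) is below the triangle threshold p ~ 1/n. Asymptotically E[X] ~ (c³/6)·n^{3(1−α)} = (4³/6)·n^{-1.5} → 0, so by Markov's inequality G has no triangles w.h.p.

E[X] ≈ 0.0076; in regime p = Θ(1/n^{3/2}) E[X] tends to 0 (below the triangle threshold p ~ 1/n).


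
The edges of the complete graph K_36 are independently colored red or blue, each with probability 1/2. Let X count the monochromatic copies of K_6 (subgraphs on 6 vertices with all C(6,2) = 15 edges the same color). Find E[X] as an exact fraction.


Let X = Σ_S X_S over the C(36, 6) = 1947792 subsets S of size 6, where X_S = 1 if the K_6 on S is monochromatic.
For a fixed S, the K_6 on S has C(6, 2) = 15 edges. P[all 15 edges red] = (1/2)^15, and likewise for blue, so P[monochromatic] = 2·(1/2)^15 = 2^{1 − 15} = 1/16384.
Summing: E[X] = C(36, 6) · 2^{1 − 15} = 1947792 · 1/16384 = 121737/1024.
Numerically: E[X] ≈ 118.88379.

E[X] = C(36,6)·2^(1−C(6,2)) = 121737/1024 ≈ 118.88379.


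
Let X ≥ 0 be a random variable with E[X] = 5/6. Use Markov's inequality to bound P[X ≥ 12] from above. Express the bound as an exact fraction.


μ = E[X] = 5/6, a = 12.
Markov: P[X ≥ 12] ≤ μ/a = (5/6)/12 = 5/72.
Numerically: ≈ 0.0694.
(Since a = 12 > μ = 0.8333, the bound 5/72 is < 1 and informative.)

P[X ≥ 12] ≤ 5/72 ≈ 0.0694.


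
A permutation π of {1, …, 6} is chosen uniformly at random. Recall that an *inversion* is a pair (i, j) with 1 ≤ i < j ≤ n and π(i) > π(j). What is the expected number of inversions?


Write X = Σ X_I over the C(6, 2) = 15 pairs i < j, with X_I the indicator of one inversion.
There are 15 indicators.
For each fixed pair i < j, the values π(i) and π(j) are two distinct elements of {1, …, 6} in uniformly random order; by symmetry P[π(i) > π(j)] = 1/2.
By linearity: E[X] = 15 · (1/2) = C(6, 2) · (1/2) = 15/2 = 15/2 ≈ 7.5000.

E[X] = 15/2 = 7.5000.


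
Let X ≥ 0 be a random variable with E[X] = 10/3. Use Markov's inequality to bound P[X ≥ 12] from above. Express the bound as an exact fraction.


μ = E[X] = 10/3, a = 12.
Markov: P[X ≥ 12] ≤ μ/a = (10/3)/12 = 5/18.
Numerically: ≈ 0.2778.
(Since a = 12 > μ = 3.3333, the bound 5/18 is < 1 and informative.)

P[X ≥ 12] ≤ 5/18 ≈ 0.2778.


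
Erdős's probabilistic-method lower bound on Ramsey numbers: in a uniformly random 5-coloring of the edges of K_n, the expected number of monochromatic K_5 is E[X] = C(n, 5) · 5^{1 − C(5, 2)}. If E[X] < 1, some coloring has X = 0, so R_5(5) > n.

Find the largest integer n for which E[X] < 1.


We need C(n, 5) · 5^{1 − 10} < 1, i.e. C(n, 5) < 5^{10 − 1} = 1953125.
Check values of n near the boundary:
  n = 43: C(43, 5) = 962598; 962598 < 1953125? YES
  n = 44: C(44, 5) = 1086008; 1086008 < 1953125? YES
  n = 45: C(45, 5) = 1221759; 1221759 < 1953125? YES
  n = 46: C(46, 5) = 1370754; 1370754 < 1953125? YES
  n = 47: C(47, 5) = 1533939; 1533939 < 1953125? YES
  n = 48: C(48, 5) = 1712304; 1712304 < 1953125? YES
  n = 49: C(49, 5) = 1906884; 1906884 < 1953125? YES
  n = 50: C(50, 5) = 2118760; 2118760 < 1953125? NO
The largest n with C(n, 5) < 1953125 is n = 49 (where E[X] = 1906884/1953125 ≈ 0.97632). Hence R_5(5) > 49, i.e. R_5(5) ≥ 50.

Largest n = 49; hence R_5(5) > 49.


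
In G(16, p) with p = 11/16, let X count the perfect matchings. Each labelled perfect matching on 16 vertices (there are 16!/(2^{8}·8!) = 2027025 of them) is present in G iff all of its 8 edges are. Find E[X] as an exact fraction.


K_16 has 16!/(2^{8}·8!) = 2027025 labelled perfect matchings.
For each such perfect matching H, let X_H = 1 if all 8 edges of H are present in G. Then P[X_H = 1] = p^{8} = (11/16)^{8} = 214358881/4294967296.
Summing the indicators: E[X] = Σ_H E[X_H] = 2027025 · p^{8} = 2027025 · 214358881/4294967296 = 434510810759025/4294967296.
Numerically: E[X] ≈ 1.01e+05.

E[X] = 2027025 · (11/16)^{8} = 434510810759025/4294967296 ≈ 1.01e+05.


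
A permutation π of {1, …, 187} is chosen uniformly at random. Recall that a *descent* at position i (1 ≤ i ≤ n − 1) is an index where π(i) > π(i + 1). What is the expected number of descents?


Write X = Σ X_I over i = 1, …, 186, with X_I the indicator of one descent.
There are 186 indicators.
For each fixed i, the pair (π(i), π(i+1)) is a uniformly random ordered pair of distinct values from {1, …, 187}; by symmetry P[π(i) > π(i+1)] = 1/2.
By linearity: E[X] = 186 · (1/2) = (187 − 1) · (1/2) = 93 ≈ 93.0000.

E[X] = 93 = 93.0000.


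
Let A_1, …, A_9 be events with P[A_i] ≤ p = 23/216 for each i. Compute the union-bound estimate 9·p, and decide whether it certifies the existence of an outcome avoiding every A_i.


Union bound: P[∪_{i=1}^{9} A_i] ≤ Σ_i P[A_i] ≤ 9·p = 9·(23/216) = 23/24.
Numerically: 23/24 ≈ 0.958.
Is 23/24 < 1? YES.
Since P[∪ A_i] ≤ 23/24 < 1, the complement has P[∩ A_i^c] ≥ 1 − 23/24 = 1/24 > 0, so some outcome avoids every A_i.

9·p = 23/24 ≈ 0.958; existence CERTIFIED by the union bound.


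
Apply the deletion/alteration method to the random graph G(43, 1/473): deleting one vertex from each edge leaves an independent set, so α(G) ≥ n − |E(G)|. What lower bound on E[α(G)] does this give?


E[|E(G)|] = C(43, 2)·p = 903 · (1/473) = 21/11.
E[α(G)] ≥ n − E[|E(G)|] = 43 − 21/11 = 452/11.
Numerically: ≈ 41.091.
(This is only a lower bound; the true E[α(G)] may be larger.)

E[α(G)] ≥ 452/11 ≈ 41.091.


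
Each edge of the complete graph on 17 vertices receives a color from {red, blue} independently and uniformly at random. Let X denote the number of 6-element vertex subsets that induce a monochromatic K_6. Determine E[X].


Let X = Σ_S X_S over the C(17, 6) = 12376 subsets S of size 6, where X_S = 1 if the K_6 on S is monochromatic.
For a fixed S, the K_6 on S has C(6, 2) = 15 edges. P[all 15 edges red] = (1/2)^15, and likewise for blue, so P[monochromatic] = 2·(1/2)^15 = 2^{1 − 15} = 1/16384.
By linearity: E[X] = C(17, 6) · 2^{1 − 15} = 12376 · 1/16384 = 1547/2048.
Numerically: E[X] ≈ 0.7554.

E[X] = C(17,6)·2^(1−C(6,2)) = 1547/2048 ≈ 0.7554.


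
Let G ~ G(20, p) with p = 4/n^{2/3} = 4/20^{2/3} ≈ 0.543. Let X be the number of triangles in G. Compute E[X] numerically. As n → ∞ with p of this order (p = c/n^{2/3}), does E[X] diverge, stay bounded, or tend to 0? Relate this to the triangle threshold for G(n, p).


Number of potential triangles: C(20, 3) = 1140.
Each occurs with probability p³ ≈ (0.543)³ ≈ 1.60000e-01.
By linearity: E[X] = C(20, 3)·p³ ≈ 1140 · 1.60000e-01 ≈ 182.400.
Since α = 2/3 < 1, p = c/n^{2/3} ≫ 1/n is above the triangle threshold p ~ 1/n. Asymptotically E[X] ~ (c³/6)·n^{3(1−α)} = (4³/6)·n^{1} → ∞; triangles are abundant w.h.p.

E[X] ≈ 182.400; in regime p = Θ(1/n^{2/3}) E[X] diverges (above the triangle threshold p ~ 1/n).


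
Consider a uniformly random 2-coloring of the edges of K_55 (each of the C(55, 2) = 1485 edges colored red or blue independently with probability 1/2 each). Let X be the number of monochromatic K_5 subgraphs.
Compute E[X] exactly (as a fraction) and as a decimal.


Let X = Σ_S X_S over the C(55, 5) = 3478761 subsets S of size 5, where X_S = 1 if the K_5 on S is monochromatic.
For a fixed S, the K_5 on S has C(5, 2) = 10 edges. P[all 10 edges red] = (1/2)^10, and likewise for blue, so P[monochromatic] = 2·(1/2)^10 = 2^{1 − 10} = 1/512.
By linearity: E[X] = C(55, 5) · 2^{1 − 10} = 3478761 · 1/512 = 3478761/512.
Numerically: E[X] ≈ 6794.455078.

E[X] = C(55,5)·2^(1−C(5,2)) = 3478761/512 ≈ 6794.455078.


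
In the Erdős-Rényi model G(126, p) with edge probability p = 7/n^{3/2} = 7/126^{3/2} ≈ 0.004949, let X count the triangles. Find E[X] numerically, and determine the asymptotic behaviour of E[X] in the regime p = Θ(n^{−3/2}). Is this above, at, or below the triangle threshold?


Number of potential triangles: C(126, 3) = 325500.
Each occurs with probability p³ ≈ (0.004949)³ ≈ 1.212346e-07.
By linearity: E[X] = C(126, 3)·p³ ≈ 325500 · 1.212346e-07 ≈ 0.0395.
Since α = 3/2 > 1, p = c/n^{3/2} = o(1/n) is below the triangle threshold p ~ 1/n. Asymptotically E[X] ~ (c³/6)·n^{3(1−α)} = (7³/6)·n^{-1.5} → 0, so by Markov's inequality G has no triangles w.h.p.

E[X] ≈ 0.0395; in regime p = Θ(1/n^{3/2}) E[X] tends to 0 (below the triangle threshold p ~ 1/n).
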